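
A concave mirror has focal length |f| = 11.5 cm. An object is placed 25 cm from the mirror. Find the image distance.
f = +11.5 cm (concave); 1/di = 1/f − 1/do → di = 21.3 cm (real image, in front of mirror)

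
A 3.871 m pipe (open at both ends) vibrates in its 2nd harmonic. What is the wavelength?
λₙ = 2L/n = 3.871 m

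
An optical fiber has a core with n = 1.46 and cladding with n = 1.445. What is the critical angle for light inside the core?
θc = arcsin(n_cladding/n_core) = 81.78°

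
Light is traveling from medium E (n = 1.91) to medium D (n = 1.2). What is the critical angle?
θc = arcsin(n₂/n₁) = 38.92°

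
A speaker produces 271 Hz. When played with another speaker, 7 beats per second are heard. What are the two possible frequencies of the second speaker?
f₂ = 271 ± 7 Hz → 278 Hz or 264 Hz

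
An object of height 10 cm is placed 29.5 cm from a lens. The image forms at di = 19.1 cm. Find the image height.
hi = (-di/do) × ho = -6.475 cm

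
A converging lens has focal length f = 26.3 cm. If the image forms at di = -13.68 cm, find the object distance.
1/do = 1/f − 1/di → do = 8.999 cm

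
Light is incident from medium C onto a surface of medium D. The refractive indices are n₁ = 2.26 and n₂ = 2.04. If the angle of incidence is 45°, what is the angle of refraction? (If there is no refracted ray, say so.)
sin θ₂ = (n₁/n₂)·sin θ₁ = 0.7834 → θ₂ = 51.57°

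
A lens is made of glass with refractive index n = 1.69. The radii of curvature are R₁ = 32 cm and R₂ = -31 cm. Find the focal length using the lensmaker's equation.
1/f = (n − 1)(1/R₁ − 1/R₂) → f = 22.82 cm (converging lens)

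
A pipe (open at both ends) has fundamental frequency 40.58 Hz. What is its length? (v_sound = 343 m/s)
L = v/(2f₁) = 4.226 m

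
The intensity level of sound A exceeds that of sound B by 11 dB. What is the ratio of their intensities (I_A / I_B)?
I_A/I_B = 10^(Δβ/10) = 12.59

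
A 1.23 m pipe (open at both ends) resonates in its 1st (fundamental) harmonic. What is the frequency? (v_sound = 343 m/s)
fₙ = nv/(2L) = 139.4 Hz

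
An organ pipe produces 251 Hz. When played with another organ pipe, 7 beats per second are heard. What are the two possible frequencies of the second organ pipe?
f₂ = 251 ± 7 Hz → 258 Hz or 244 Hz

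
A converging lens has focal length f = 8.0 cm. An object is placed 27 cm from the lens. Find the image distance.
1/di = 1/f − 1/do → di = 11.37 cm (real image)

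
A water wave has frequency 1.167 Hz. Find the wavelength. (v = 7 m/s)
λ = v/f = 5.998 m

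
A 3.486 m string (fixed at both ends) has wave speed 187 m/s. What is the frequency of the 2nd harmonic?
fₙ = nv/(2L) = 53.64 Hz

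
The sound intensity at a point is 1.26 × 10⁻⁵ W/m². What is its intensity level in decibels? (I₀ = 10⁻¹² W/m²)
β = 10·log₁₀(I/I₀) = 71 dB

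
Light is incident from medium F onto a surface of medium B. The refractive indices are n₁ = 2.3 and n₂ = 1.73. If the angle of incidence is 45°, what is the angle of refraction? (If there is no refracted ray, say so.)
sin θ₂ = (n₁/n₂)·sin θ₁ = 0.9401 → θ₂ = 70.07°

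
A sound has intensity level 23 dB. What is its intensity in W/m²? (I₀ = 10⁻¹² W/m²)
I = I₀·10^(β/10) = 2.00 × 10⁻¹⁰ W/m²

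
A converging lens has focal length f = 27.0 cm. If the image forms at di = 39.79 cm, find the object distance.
1/do = 1/f − 1/di → do = 84 cm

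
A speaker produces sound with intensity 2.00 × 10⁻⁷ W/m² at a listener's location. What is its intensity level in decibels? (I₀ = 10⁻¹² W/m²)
β = 10·log₁₀(I/I₀) = 53.01 dB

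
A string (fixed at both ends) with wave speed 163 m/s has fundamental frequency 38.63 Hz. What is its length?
L = v/(2f₁) = 2.11 m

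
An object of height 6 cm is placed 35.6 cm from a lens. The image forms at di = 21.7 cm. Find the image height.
hi = (-di/do) × ho = -3.657 cm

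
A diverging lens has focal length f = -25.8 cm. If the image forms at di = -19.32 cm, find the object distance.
1/do = 1/f − 1/di → do = 76.92 cm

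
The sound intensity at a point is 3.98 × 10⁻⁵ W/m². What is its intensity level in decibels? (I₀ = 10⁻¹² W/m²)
β = 10·log₁₀(I/I₀) = 76 dB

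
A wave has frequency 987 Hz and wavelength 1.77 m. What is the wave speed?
v = fλ = 1747 m/s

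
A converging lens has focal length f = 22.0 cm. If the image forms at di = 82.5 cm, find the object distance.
1/do = 1/f − 1/di → do = 30 cm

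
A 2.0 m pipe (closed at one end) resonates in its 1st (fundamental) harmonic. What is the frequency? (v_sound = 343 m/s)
fₙ = nv/(4L) = 42.88 Hz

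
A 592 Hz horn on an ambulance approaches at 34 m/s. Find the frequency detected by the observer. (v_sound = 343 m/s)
f_obs = f·v/(v − v_s) = 657.1 Hz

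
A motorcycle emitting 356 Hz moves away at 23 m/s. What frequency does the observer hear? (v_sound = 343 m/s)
f_obs = f·v/(v + v_s) = 333.6 Hz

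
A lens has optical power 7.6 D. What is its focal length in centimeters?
f = 1/P = 13.16 cm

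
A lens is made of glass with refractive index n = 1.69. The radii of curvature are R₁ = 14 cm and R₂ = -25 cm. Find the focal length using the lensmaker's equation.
1/f = (n − 1)(1/R₁ − 1/R₂) → f = 13.01 cm (converging lens)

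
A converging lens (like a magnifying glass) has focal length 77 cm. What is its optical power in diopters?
P = 1/f = 1.299 D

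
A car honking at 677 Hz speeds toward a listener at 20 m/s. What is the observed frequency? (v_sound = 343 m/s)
f_obs = f·v/(v − v_s) = 718.9 Hz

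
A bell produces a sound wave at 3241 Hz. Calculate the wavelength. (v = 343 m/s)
λ = v/f = 0.1058 m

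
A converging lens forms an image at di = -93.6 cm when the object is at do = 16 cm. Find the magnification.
M = −di/do = 5.85 (upright image)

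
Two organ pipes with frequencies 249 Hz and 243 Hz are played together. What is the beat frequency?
6 Hz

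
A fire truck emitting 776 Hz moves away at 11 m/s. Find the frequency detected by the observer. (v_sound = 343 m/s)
f_obs = f·v/(v + v_s) = 751.9 Hz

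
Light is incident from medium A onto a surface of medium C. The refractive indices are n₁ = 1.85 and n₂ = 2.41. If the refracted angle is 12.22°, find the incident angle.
sin θ₁ = (n₂/n₁)·sin θ₂ → θ₁ = 16.01°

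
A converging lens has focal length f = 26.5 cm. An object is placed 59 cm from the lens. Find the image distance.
1/di = 1/f − 1/do → di = 48.11 cm (real image)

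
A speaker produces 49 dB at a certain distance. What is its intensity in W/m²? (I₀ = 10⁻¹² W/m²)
I = I₀·10^(β/10) = 7.94 × 10⁻⁸ W/m²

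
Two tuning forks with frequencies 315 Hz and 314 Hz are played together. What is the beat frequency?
1 Hz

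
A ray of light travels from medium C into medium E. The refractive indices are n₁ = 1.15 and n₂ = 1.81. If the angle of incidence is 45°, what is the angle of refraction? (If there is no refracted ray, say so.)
sin θ₂ = (n₁/n₂)·sin θ₁ = 0.4493 → θ₂ = 26.7°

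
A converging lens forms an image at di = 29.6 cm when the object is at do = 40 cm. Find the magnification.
M = −di/do = -0.74 (inverted image)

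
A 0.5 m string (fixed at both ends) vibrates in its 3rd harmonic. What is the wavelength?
λₙ = 2L/n = 0.3333 m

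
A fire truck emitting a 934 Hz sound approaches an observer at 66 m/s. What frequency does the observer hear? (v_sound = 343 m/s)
f_obs = f·v/(v − v_s) = 1157 Hz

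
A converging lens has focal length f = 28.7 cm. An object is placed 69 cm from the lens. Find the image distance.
1/di = 1/f − 1/do → di = 49.14 cm (real image)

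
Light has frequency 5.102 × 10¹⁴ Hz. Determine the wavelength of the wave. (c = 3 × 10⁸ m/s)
λ = c/f = 588 nm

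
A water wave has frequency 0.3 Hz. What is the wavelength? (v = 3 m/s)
λ = v/f = 10 m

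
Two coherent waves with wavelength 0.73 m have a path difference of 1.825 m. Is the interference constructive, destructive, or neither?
destructive — path difference = 2.5λ, an odd multiple of λ/2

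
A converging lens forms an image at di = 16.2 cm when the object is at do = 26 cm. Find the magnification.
M = −di/do = -0.6231 (inverted image)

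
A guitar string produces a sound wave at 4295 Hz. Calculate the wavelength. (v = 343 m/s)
λ = v/f = 0.07986 m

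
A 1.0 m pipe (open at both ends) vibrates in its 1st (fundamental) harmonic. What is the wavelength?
λₙ = 2L/n = 2 m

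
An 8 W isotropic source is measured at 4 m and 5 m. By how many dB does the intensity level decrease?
Δβ = 20·log₁₀(r₂/r₁) = 1.938 dB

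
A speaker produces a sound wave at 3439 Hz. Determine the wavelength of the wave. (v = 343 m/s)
λ = v/f = 0.09974 m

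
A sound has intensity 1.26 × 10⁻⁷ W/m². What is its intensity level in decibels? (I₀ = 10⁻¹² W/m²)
β = 10·log₁₀(I/I₀) = 51 dB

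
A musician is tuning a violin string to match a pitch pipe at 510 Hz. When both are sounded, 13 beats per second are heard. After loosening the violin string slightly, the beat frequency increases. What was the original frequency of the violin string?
497 Hz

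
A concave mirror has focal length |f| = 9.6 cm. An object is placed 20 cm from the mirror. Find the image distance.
f = +9.6 cm (concave); 1/di = 1/f − 1/do → di = 18.46 cm (real image, in front of mirror)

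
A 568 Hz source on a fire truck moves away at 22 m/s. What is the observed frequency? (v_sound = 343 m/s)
f_obs = f·v/(v + v_s) = 533.8 Hz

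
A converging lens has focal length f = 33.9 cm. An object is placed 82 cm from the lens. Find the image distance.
1/di = 1/f − 1/do → di = 57.79 cm (real image)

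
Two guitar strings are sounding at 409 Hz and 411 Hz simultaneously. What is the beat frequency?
2 Hz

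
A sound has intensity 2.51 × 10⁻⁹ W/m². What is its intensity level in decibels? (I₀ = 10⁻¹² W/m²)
β = 10·log₁₀(I/I₀) = 34 dB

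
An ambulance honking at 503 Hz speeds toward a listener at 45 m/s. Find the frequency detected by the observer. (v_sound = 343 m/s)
f_obs = f·v/(v − v_s) = 579 Hz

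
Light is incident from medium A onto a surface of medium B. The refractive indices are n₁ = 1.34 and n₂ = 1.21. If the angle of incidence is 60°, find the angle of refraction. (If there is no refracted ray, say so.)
sin θ₂ = (n₁/n₂)·sin θ₁ = 0.9591 → θ₂ = 73.55°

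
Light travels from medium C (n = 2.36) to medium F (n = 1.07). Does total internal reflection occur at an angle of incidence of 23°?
θc = arcsin(n₂/n₁) = 26.96°; 23° < θc, so no — the ray refracts.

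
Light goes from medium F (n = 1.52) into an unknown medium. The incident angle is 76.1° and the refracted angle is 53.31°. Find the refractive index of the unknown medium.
n₂ = n₁·sin θ₁ / sin θ₂ = 1.84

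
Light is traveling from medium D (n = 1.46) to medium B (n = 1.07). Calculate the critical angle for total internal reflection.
θc = arcsin(n₂/n₁) = 47.13°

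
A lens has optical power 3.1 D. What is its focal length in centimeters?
f = 1/P = 32.26 cm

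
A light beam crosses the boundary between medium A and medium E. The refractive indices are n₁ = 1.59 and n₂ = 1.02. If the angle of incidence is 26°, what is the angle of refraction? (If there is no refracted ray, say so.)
sin θ₂ = (n₁/n₂)·sin θ₁ = 0.6833 → θ₂ = 43.11°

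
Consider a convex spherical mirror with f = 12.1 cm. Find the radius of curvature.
R = 2|f| = 24.2 cm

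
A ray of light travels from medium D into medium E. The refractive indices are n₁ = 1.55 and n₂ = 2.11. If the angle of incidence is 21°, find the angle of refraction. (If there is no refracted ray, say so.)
sin θ₂ = (n₁/n₂)·sin θ₁ = 0.2633 → θ₂ = 15.26°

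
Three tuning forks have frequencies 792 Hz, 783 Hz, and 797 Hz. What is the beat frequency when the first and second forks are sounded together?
9 Hz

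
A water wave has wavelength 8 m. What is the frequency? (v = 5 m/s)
f = v/λ = 0.625 Hz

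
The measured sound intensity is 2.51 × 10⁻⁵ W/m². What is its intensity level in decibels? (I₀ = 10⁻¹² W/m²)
β = 10·log₁₀(I/I₀) = 74 dB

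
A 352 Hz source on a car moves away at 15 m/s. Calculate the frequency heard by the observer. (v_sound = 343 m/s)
f_obs = f·v/(v + v_s) = 337.3 Hz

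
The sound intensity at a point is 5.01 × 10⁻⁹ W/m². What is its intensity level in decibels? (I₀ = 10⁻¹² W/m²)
β = 10·log₁₀(I/I₀) = 37 dB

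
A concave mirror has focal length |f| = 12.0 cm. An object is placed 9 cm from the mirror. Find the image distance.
f = +12.0 cm (concave); 1/di = 1/f − 1/do → di = -36 cm (virtual image, behind mirror)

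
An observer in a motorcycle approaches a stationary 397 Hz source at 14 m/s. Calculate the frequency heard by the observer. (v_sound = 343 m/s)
f_obs = f·(v + v_o)/v = 413.2 Hz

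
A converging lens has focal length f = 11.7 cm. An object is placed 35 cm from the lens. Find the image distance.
1/di = 1/f − 1/do → di = 17.58 cm (real image)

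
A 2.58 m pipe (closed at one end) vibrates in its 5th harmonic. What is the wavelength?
λₙ = 4L/n = 2.064 m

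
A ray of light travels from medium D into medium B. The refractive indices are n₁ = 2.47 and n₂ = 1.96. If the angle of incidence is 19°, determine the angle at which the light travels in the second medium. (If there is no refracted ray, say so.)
sin θ₂ = (n₁/n₂)·sin θ₁ = 0.4103 → θ₂ = 24.22°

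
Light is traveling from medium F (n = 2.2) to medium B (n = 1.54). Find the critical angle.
θc = arcsin(n₂/n₁) = 44.43°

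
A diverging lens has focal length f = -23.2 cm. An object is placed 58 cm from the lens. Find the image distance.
1/di = 1/f − 1/do → di = -16.57 cm (virtual image)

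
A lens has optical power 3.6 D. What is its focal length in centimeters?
f = 1/P = 27.78 cm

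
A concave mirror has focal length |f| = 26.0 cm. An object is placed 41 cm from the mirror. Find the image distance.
f = +26.0 cm (concave); 1/di = 1/f − 1/do → di = 71.07 cm (real image, in front of mirror)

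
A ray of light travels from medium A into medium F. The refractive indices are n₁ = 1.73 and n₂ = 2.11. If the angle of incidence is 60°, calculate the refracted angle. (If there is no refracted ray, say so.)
sin θ₂ = (n₁/n₂)·sin θ₁ = 0.7101 → θ₂ = 45.24°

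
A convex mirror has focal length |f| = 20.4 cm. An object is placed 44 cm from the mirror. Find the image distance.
f = −20.4 cm (convex); 1/di = 1/f − 1/do → di = -13.94 cm (virtual image, behind mirror)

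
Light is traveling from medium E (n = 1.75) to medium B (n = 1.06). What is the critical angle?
θc = arcsin(n₂/n₁) = 37.28°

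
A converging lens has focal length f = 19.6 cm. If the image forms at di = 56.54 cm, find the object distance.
1/do = 1/f − 1/di → do = 30 cm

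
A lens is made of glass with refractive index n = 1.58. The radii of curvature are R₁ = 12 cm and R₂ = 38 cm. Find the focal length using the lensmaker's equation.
1/f = (n − 1)(1/R₁ − 1/R₂) → f = 30.24 cm (converging lens)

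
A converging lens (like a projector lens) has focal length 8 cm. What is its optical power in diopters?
P = 1/f = 12.5 D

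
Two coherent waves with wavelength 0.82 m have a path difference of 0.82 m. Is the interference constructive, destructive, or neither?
constructive — path difference = 1λ, a whole number of wavelengths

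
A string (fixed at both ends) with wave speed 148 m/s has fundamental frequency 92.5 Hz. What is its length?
L = v/(2f₁) = 0.8 m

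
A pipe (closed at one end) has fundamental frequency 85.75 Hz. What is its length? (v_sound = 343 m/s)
L = v/(4f₁) = 1 m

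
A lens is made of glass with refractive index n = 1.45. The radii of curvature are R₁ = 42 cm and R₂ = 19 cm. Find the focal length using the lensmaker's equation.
1/f = (n − 1)(1/R₁ − 1/R₂) → f = -77.1 cm (diverging lens)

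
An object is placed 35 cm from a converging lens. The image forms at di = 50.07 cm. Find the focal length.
1/f = 1/do + 1/di → f = 20.6 cm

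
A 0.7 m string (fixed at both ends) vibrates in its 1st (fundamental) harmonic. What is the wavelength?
λₙ = 2L/n = 1.4 m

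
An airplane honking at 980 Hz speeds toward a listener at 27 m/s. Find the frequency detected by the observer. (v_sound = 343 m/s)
f_obs = f·v/(v − v_s) = 1064 Hz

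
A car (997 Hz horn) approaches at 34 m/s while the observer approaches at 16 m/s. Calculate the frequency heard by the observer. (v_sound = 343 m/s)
f_obs = f·(v + v_o)/(v − v_s) = 1158 Hz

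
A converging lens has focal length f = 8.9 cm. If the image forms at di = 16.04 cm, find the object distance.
1/do = 1/f − 1/di → do = 19.99 cm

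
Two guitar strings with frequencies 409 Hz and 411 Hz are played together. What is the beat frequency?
2 Hz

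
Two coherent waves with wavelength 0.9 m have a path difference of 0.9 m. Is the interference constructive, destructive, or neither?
constructive — path difference = 1λ, a whole number of wavelengths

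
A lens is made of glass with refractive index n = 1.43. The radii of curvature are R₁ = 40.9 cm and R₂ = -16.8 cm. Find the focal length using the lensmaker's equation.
1/f = (n − 1)(1/R₁ − 1/R₂) → f = 27.69 cm (converging lens)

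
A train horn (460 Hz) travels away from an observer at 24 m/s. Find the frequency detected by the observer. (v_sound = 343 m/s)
f_obs = f·v/(v + v_s) = 429.9 Hz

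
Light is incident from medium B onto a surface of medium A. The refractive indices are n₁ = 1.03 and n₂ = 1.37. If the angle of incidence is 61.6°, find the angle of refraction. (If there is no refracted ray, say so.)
sin θ₂ = (n₁/n₂)·sin θ₁ = 0.6613 → θ₂ = 41.4°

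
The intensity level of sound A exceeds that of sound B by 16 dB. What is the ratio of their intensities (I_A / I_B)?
I_A/I_B = 10^(Δβ/10) = 39.81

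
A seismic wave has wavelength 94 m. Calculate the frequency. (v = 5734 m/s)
f = v/λ = 61 Hz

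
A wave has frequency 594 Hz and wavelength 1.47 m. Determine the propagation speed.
v = fλ = 873.2 m/s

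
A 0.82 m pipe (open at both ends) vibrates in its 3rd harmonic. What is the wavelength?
λₙ = 2L/n = 0.5467 m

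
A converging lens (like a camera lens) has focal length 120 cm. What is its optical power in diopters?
P = 1/f = 0.8333 D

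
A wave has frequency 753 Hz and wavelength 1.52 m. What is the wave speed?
v = fλ = 1145 m/s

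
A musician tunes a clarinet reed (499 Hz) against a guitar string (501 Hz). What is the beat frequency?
2 Hz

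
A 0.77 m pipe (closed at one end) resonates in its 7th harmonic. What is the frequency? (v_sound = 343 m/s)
fₙ = nv/(4L) = 779.5 Hz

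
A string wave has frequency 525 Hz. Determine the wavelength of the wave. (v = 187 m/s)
λ = v/f = 0.3562 m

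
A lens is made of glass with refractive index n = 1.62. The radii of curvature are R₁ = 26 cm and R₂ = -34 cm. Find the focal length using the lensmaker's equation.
1/f = (n − 1)(1/R₁ − 1/R₂) → f = 23.76 cm (converging lens)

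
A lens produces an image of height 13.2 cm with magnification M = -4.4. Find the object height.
ho = |hi|/|M| = 3 cm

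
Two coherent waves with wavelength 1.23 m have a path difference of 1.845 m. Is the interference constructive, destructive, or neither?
destructive — path difference = 1.5λ, an odd multiple of λ/2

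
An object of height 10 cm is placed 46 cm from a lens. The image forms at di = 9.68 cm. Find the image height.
hi = (-di/do) × ho = -2.104 cm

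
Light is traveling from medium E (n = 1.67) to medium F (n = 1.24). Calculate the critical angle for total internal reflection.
θc = arcsin(n₂/n₁) = 47.95°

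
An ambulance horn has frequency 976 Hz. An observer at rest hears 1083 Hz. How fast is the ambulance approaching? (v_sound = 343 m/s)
v_s = v·(1 − f/f_obs) = 33.89 m/s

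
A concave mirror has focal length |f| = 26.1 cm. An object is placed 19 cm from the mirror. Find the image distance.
f = +26.1 cm (concave); 1/di = 1/f − 1/do → di = -69.85 cm (virtual image, behind mirror)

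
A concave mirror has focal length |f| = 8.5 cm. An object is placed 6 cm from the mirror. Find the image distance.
f = +8.5 cm (concave); 1/di = 1/f − 1/do → di = -20.4 cm (virtual image, behind mirror)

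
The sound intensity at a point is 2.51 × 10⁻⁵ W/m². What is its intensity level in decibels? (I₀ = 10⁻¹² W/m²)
β = 10·log₁₀(I/I₀) = 74 dB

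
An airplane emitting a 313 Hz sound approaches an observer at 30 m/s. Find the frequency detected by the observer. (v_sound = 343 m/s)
f_obs = f·v/(v − v_s) = 343 Hz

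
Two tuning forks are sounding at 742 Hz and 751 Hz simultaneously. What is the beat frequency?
9 Hz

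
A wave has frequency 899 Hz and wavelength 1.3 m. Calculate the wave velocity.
v = fλ = 1169 m/s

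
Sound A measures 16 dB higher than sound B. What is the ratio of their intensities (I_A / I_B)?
I_A/I_B = 10^(Δβ/10) = 39.81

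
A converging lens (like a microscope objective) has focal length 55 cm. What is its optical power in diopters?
P = 1/f = 1.818 D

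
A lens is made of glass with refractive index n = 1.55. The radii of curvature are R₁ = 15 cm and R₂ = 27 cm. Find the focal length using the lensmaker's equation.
1/f = (n − 1)(1/R₁ − 1/R₂) → f = 61.36 cm (converging lens)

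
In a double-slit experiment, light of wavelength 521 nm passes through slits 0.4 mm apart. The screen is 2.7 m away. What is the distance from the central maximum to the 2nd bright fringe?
y = mλL/d = 7.034 mm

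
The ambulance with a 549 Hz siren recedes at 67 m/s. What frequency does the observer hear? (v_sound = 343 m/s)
f_obs = f·v/(v + v_s) = 459.3 Hz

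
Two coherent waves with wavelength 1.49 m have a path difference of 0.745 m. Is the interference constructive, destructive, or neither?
destructive — path difference = 0.5λ, an odd multiple of λ/2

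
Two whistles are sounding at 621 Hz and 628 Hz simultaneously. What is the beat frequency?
7 Hz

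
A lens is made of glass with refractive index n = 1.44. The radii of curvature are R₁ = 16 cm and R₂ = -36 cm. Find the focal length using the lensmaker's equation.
1/f = (n − 1)(1/R₁ − 1/R₂) → f = 25.17 cm (converging lens)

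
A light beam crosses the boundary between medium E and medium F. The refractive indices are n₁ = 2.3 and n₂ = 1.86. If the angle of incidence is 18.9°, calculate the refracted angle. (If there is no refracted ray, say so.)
sin θ₂ = (n₁/n₂)·sin θ₁ = 0.4005 → θ₂ = 23.61°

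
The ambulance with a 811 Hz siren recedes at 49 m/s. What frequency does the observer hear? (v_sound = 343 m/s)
f_obs = f·v/(v + v_s) = 709.6 Hz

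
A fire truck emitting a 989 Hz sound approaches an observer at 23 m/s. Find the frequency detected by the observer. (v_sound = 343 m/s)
f_obs = f·v/(v − v_s) = 1060 Hz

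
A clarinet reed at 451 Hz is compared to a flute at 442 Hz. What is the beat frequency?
9 Hz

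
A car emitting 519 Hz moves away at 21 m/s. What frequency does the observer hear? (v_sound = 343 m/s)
f_obs = f·v/(v + v_s) = 489.1 Hz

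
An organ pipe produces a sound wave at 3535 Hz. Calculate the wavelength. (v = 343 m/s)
λ = v/f = 0.09703 m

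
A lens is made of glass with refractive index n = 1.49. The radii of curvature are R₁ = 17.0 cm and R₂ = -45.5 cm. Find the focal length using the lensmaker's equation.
1/f = (n − 1)(1/R₁ − 1/R₂) → f = 25.26 cm (converging lens)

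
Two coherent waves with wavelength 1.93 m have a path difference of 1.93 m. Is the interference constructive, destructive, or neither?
constructive — path difference = 1λ, a whole number of wavelengths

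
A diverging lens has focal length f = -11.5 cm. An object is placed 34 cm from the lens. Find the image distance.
1/di = 1/f − 1/do → di = -8.593 cm (virtual image)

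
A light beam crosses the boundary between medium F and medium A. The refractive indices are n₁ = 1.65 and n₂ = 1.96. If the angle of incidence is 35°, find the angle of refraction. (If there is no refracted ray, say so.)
sin θ₂ = (n₁/n₂)·sin θ₁ = 0.4829 → θ₂ = 28.87°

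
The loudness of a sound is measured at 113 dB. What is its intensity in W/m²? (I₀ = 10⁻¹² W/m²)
I = I₀·10^(β/10) = 2.00 × 10⁻¹ W/m²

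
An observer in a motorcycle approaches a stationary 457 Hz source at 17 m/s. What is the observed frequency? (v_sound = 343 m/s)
f_obs = f·(v + v_o)/v = 479.7 Hz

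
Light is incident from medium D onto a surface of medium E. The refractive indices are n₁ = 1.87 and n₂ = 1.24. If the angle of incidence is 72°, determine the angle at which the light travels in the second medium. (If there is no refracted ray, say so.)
sin θ₂ = (n₁/n₂)·sin θ₁ = 1.434 > 1, so there is no refracted ray — the light undergoes total internal reflection.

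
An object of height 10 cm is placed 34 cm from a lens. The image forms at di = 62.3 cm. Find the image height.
hi = (-di/do) × ho = -18.32 cm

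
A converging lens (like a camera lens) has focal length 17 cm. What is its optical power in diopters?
P = 1/f = 5.882 D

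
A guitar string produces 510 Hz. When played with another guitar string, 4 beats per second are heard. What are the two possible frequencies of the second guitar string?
f₂ = 510 ± 4 Hz → 514 Hz or 506 Hz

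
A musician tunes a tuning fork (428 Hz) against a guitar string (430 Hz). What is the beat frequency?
2 Hz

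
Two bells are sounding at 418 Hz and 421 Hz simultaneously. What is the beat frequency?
3 Hz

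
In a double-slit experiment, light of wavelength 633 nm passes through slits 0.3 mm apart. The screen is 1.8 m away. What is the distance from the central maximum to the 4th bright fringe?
y = mλL/d = 15.19 mm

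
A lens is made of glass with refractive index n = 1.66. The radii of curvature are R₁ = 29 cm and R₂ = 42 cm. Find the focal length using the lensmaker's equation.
1/f = (n − 1)(1/R₁ − 1/R₂) → f = 142 cm (converging lens)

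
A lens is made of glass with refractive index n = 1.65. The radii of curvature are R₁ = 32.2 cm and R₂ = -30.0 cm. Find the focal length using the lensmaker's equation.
1/f = (n − 1)(1/R₁ − 1/R₂) → f = 23.89 cm (converging lens)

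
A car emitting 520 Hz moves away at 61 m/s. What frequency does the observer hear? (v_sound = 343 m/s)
f_obs = f·v/(v + v_s) = 441.5 Hz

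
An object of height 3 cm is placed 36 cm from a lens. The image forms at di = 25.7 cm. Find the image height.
hi = (-di/do) × ho = -2.142 cm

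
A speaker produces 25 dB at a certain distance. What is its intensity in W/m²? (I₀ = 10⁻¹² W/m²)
I = I₀·10^(β/10) = 3.16 × 10⁻¹⁰ W/m²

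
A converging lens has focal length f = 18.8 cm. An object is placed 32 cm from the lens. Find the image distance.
1/di = 1/f − 1/do → di = 45.58 cm (real image)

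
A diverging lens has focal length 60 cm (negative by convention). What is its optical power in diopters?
P = 1/f = -1.667 D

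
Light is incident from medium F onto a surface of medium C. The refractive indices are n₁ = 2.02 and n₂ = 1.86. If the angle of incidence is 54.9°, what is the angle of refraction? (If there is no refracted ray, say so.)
sin θ₂ = (n₁/n₂)·sin θ₁ = 0.8885 → θ₂ = 62.69°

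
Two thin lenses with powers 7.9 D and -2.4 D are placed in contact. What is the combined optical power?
P_total = P₁ + P₂ = 5.5 D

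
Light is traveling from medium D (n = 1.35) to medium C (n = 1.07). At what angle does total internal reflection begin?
θc = arcsin(n₂/n₁) = 52.43°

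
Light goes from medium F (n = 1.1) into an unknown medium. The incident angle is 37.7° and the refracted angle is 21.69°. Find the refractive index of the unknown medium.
n₂ = n₁·sin θ₁ / sin θ₂ = 1.82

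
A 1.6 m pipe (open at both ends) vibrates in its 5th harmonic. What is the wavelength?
λₙ = 2L/n = 0.64 m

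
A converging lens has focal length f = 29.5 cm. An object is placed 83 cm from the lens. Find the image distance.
1/di = 1/f − 1/do → di = 45.77 cm (real image)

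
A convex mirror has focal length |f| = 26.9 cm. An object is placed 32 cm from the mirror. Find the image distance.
f = −26.9 cm (convex); 1/di = 1/f − 1/do → di = -14.61 cm (virtual image, behind mirror)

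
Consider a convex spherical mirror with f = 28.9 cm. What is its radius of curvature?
R = 2|f| = 57.8 cm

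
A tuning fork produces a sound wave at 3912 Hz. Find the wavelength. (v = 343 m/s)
λ = v/f = 0.08768 m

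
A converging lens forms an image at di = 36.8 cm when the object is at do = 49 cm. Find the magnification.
M = −di/do = -0.751 (inverted image)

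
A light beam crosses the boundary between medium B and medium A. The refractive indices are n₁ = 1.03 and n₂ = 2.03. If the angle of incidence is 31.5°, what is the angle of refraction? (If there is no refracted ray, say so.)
sin θ₂ = (n₁/n₂)·sin θ₁ = 0.2651 → θ₂ = 15.37°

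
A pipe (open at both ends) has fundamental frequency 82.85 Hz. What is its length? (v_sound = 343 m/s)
L = v/(2f₁) = 2.07 m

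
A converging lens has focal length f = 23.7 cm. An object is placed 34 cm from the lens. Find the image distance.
1/di = 1/f − 1/do → di = 78.23 cm (real image)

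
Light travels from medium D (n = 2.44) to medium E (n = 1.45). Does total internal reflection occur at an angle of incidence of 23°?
θc = arcsin(n₂/n₁) = 36.46°; 23° < θc, so no — the ray refracts.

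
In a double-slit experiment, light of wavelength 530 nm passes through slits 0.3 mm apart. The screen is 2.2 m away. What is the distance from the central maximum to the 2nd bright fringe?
y = mλL/d = 7.773 mm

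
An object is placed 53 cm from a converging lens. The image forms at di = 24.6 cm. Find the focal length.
1/f = 1/do + 1/di → f = 16.8 cm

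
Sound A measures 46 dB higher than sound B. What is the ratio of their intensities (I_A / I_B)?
I_A/I_B = 10^(Δβ/10) = 39810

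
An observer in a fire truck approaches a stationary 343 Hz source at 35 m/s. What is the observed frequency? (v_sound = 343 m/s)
f_obs = f·(v + v_o)/v = 378 Hz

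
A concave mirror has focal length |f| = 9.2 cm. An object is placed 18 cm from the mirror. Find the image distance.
f = +9.2 cm (concave); 1/di = 1/f − 1/do → di = 18.82 cm (real image, in front of mirror)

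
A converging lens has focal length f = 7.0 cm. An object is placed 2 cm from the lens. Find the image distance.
1/di = 1/f − 1/do → di = -2.8 cm (virtual image)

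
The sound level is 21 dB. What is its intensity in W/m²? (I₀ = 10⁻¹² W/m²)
I = I₀·10^(β/10) = 1.26 × 10⁻¹⁰ W/m²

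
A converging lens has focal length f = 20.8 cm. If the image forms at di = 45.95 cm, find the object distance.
1/do = 1/f − 1/di → do = 38 cm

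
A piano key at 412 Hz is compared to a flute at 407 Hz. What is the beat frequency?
5 Hz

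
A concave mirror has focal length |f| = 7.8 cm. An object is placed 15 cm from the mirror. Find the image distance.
f = +7.8 cm (concave); 1/di = 1/f − 1/do → di = 16.25 cm (real image, in front of mirror)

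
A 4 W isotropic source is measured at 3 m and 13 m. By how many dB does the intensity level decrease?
Δβ = 20·log₁₀(r₂/r₁) = 12.74 dB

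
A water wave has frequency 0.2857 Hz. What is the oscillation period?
T = 1/f = 3.5 s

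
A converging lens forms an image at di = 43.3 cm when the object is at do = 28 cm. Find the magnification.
M = −di/do = -1.546 (inverted image)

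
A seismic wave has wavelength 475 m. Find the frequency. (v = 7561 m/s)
f = v/λ = 15.92 Hz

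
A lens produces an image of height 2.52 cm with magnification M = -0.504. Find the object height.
ho = |hi|/|M| = 5 cm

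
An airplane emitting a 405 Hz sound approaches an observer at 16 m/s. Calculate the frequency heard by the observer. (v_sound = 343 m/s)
f_obs = f·v/(v − v_s) = 424.8 Hz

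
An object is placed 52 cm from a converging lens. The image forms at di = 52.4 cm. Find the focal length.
1/f = 1/do + 1/di → f = 26.1 cm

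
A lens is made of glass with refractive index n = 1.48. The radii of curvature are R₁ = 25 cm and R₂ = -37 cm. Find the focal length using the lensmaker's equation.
1/f = (n − 1)(1/R₁ − 1/R₂) → f = 31.08 cm (converging lens)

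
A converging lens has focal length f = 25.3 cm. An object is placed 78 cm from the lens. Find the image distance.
1/di = 1/f − 1/do → di = 37.45 cm (real image)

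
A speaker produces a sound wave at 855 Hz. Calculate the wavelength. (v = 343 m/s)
λ = v/f = 0.4012 m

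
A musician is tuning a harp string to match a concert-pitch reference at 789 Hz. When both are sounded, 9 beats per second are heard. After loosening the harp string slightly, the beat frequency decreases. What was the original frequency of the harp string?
798 Hz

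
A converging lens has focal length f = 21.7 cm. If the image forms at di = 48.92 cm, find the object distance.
1/do = 1/f − 1/di → do = 39 cm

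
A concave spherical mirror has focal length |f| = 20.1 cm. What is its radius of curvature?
R = 2|f| = 40.2 cm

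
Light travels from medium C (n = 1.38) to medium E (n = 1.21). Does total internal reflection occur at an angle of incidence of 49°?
θc = arcsin(n₂/n₁) = 61.26°; 49° < θc, so no — the ray refracts.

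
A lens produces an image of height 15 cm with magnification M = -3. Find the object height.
ho = |hi|/|M| = 5 cm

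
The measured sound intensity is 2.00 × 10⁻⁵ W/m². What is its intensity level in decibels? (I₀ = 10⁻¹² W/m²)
β = 10·log₁₀(I/I₀) = 73.01 dB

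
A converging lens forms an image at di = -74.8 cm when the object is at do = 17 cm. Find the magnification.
M = −di/do = 4.4 (upright image)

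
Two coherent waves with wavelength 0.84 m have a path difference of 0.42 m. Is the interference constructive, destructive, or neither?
destructive — path difference = 0.5λ, an odd multiple of λ/2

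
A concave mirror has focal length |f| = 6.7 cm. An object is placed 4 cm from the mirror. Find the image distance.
f = +6.7 cm (concave); 1/di = 1/f − 1/do → di = -9.926 cm (virtual image, behind mirror)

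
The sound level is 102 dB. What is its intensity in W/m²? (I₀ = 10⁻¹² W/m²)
I = I₀·10^(β/10) = 1.58 × 10⁻² W/m²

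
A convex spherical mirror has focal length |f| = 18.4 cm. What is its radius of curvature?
R = 2|f| = 36.8 cm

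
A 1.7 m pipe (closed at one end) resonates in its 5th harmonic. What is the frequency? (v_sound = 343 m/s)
fₙ = nv/(4L) = 252.2 Hz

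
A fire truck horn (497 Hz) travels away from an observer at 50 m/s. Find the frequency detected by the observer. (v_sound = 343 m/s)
f_obs = f·v/(v + v_s) = 433.8 Hz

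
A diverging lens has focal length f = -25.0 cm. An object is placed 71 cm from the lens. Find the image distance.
1/di = 1/f − 1/do → di = -18.49 cm (virtual image)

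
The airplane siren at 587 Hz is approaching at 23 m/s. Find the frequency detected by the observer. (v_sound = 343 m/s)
f_obs = f·v/(v − v_s) = 629.2 Hz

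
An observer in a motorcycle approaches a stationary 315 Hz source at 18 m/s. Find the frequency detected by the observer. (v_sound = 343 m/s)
f_obs = f·(v + v_o)/v = 331.5 Hz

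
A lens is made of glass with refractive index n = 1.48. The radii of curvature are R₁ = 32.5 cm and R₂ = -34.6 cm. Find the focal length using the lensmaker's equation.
1/f = (n − 1)(1/R₁ − 1/R₂) → f = 34.91 cm (converging lens)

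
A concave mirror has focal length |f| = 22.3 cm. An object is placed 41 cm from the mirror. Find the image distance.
f = +22.3 cm (concave); 1/di = 1/f − 1/do → di = 48.89 cm (real image, in front of mirror)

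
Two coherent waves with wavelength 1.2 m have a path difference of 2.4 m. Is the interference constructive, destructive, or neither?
constructive — path difference = 2λ, a whole number of wavelengths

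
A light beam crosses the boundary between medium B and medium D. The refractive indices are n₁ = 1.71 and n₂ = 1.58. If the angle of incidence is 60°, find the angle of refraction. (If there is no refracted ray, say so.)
sin θ₂ = (n₁/n₂)·sin θ₁ = 0.9373 → θ₂ = 69.6°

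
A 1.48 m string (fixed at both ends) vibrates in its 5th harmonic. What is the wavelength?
λₙ = 2L/n = 0.592 m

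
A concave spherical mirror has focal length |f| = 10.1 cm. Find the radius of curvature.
R = 2|f| = 20.2 cm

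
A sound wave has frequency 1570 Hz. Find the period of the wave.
T = 1/f = 6.369 × 10⁻⁴ s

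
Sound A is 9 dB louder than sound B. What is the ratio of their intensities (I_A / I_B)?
I_A/I_B = 10^(Δβ/10) = 7.943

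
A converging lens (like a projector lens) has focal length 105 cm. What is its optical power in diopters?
P = 1/f = 0.9524 D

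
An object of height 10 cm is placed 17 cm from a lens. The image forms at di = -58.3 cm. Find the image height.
hi = (-di/do) × ho = 34.29 cm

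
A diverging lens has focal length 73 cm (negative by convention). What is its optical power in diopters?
P = 1/f = -1.37 D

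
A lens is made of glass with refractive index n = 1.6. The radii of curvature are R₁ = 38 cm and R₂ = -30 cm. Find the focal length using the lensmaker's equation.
1/f = (n − 1)(1/R₁ − 1/R₂) → f = 27.94 cm (converging lens)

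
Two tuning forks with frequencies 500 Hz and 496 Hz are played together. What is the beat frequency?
4 Hz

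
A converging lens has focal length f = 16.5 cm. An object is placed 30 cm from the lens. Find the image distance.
1/di = 1/f − 1/do → di = 36.67 cm (real image)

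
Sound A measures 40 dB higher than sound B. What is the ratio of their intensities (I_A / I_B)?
I_A/I_B = 10^(Δβ/10) = 10000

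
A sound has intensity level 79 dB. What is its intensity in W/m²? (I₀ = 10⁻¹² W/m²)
I = I₀·10^(β/10) = 7.94 × 10⁻⁵ W/m²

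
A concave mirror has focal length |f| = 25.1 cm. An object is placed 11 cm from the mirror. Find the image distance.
f = +25.1 cm (concave); 1/di = 1/f − 1/do → di = -19.58 cm (virtual image, behind mirror)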